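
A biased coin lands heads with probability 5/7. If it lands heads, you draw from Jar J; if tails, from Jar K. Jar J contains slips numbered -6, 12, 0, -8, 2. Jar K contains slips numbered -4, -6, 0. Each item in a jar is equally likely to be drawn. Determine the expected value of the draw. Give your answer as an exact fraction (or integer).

-20/21

E[X | Jar J] = (-6 + 12 + 0 − 8 + 2)/5 = 0
E[X | Jar K] = (-4 − 6 + 0)/3 = -10/3
E[X] = (5/7)·0 + (2/7)·(-10/3) = -20/21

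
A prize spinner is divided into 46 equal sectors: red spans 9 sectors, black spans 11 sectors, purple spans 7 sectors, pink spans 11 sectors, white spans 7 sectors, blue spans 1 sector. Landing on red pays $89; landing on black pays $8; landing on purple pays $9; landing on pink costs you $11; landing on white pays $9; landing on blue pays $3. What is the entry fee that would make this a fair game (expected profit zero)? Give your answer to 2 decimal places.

$19.50

E[payout] = (9/46)·89 + (11/46)·8 + (7/46)·9 + (11/46)·(-11) + (7/46)·9 + (1/46)·3 = 39/2
Fair fee = E[payout] = 39/2 ≈ $19.50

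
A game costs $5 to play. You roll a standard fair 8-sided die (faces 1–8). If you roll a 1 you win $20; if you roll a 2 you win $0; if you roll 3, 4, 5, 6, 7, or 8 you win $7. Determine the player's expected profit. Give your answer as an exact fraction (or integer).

11/4 dollars

E[payout] = (1/8)·0 + (3/4)·7 + (1/8)·20 = 31/4
Expected profit = 31/4 − 5 = 11/4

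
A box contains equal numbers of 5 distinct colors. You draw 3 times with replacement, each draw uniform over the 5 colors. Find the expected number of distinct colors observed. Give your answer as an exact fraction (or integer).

Let Xⱼ=1 if type j appears at least once. P(Xⱼ=1) = 1 − ((5−1)/5)^3 = 61/125.
E[#distinct] = 5·61/125 = 61/25.

61/25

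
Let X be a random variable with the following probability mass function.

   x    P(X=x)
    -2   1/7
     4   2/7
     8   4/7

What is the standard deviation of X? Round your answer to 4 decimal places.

3.4993

E[X] = 38/7, E[X²] = 292/7
Var(X) = E[X²] − (E[X])² = 292/7 − 1444/49 = 600/49
SD(X) = √(600/49) ≈ 3.4993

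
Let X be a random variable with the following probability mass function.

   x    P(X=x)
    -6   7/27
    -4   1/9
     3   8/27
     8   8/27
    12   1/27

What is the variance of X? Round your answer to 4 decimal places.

35.1715

E[X] = (7/27)·(-6) + (1/9)·(-4) + (8/27)·3 + (8/27)·8 + (1/27)·12 = 46/27
E[X²] = (7/27)·36 + (1/9)·16 + (8/27)·9 + (8/27)·64 + (1/27)·144 = 1028/27
Var(X) = 1028/27 − (46/27)² = 25640/729 ≈ 35.1715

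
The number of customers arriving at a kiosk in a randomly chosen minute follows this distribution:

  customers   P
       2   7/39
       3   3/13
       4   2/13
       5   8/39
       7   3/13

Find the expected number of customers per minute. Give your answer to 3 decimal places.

E[X] = (7/39)·2 + (3/13)·3 + (2/13)·4 + (8/39)·5 + (3/13)·7
     = 56/13 ≈ 4.308

4.308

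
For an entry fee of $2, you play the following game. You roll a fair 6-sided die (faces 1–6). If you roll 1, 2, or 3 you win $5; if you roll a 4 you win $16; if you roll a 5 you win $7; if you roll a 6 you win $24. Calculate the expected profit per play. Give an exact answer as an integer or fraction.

25/3 dollars

E[payout] = (1/2)·5 + (1/6)·7 + (1/6)·16 + (1/6)·24 = 31/3
Expected profit = 31/3 − 2 = 25/3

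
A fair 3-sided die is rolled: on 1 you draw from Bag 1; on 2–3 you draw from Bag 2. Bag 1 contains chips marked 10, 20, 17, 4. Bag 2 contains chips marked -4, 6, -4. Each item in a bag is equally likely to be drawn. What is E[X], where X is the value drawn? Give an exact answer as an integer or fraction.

137/36

E[X | Bag 1] = (10 + 20 + 17 + 4)/4 = 51/4
E[X | Bag 2] = (-4 + 6 − 4)/3 = -2/3
E[X] = (1/3)·51/4 + (2/3)·(-2/3) = 137/36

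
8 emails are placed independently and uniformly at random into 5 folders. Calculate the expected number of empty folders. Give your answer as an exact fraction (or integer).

65536/78125

Let Xⱼ=1 if folder j is empty. P(Xⱼ=1) = ((5-1)/5)^8 = 65536/390625.
By linearity, E[#empty] = 5·65536/390625 = 65536/78125.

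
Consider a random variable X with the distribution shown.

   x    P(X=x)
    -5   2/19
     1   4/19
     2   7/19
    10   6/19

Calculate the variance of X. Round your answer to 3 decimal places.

E[X] = (2/19)·(-5) + (4/19)·1 + (7/19)·2 + (6/19)·10 = 68/19
E[X²] = (2/19)·25 + (4/19)·1 + (7/19)·4 + (6/19)·100 = 682/19
Var(X) = 682/19 − (68/19)² = 8334/361 ≈ 23.086

23.086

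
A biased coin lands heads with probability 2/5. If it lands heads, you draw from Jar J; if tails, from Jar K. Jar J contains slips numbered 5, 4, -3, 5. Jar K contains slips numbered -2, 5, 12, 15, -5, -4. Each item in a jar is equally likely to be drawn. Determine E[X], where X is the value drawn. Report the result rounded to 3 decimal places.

E[X | Jar J] = (5 + 4 − 3 + 5)/4 = 11/4
E[X | Jar K] = (-2 + 5 + 12 + 15 − 5 − 4)/6 = 7/2
E[X] = (2/5)·11/4 + (3/5)·7/2 = 16/5 ≈ 3.200

3.200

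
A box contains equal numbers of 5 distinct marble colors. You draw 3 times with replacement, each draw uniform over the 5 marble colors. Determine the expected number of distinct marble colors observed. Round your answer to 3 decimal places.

Let Xⱼ=1 if type j appears at least once. P(Xⱼ=1) = 1 − ((5−1)/5)^3 = 61/125.
E[#distinct] = 5·61/125 = 61/25.
≈ 2.440

2.440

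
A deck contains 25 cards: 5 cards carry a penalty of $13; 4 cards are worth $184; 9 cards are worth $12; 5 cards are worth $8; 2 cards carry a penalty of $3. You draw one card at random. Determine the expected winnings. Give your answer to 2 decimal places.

E[payout] = (5/25)·(-13) + (4/25)·184 + (9/25)·12 + (5/25)·8 + (2/25)·(-3) = 813/25
≈ $32.52

$32.52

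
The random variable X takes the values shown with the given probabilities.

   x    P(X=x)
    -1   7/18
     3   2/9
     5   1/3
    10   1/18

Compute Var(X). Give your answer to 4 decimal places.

E[X] = (7/18)·(-1) + (2/9)·3 + (1/3)·5 + (1/18)·10 = 5/2
E[X²] = (7/18)·1 + (2/9)·9 + (1/3)·25 + (1/18)·100 = 293/18
Var(X) = 293/18 − (5/2)² = 361/36 ≈ 10.0278

10.0278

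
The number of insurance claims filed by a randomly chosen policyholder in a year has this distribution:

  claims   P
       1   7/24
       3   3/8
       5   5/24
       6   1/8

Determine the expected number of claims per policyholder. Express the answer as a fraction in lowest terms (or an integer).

E[X] = (7/24)·1 + (3/8)·3 + (5/24)·5 + (1/8)·6
     = 77/24

77/24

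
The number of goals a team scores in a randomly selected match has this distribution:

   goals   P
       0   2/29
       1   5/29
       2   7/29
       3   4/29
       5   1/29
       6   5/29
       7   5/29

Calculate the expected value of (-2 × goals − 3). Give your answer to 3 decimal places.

-9.966

E[-2x-3] = (2/29)·(-3) + (5/29)·(-5) + (7/29)·(-7) + (4/29)·(-9) + (1/29)·(-13) + (5/29)·(-15) + (5/29)·(-17)
     = -289/29 ≈ -9.966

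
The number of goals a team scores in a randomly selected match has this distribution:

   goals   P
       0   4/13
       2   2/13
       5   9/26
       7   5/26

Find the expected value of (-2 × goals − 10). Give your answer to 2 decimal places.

-16.77

E[-2x-10] = (4/13)·(-10) + (2/13)·(-14) + (9/26)·(-20) + (5/26)·(-24)
     = -218/13 ≈ -16.77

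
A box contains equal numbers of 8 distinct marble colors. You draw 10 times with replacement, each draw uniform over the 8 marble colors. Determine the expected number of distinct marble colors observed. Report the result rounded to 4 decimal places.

5.8954

Let Xⱼ=1 if type j appears at least once. P(Xⱼ=1) = 1 − ((8−1)/8)^10 = 791266575/1073741824.
E[#distinct] = 8·791266575/1073741824 = 791266575/134217728.
≈ 5.8954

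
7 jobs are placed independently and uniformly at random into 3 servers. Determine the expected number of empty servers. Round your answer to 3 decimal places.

Let Xⱼ=1 if server j is empty. P(Xⱼ=1) = ((3-1)/3)^7 = 128/2187.
By linearity, E[#empty] = 3·128/2187 = 128/729.
≈ 0.176

0.176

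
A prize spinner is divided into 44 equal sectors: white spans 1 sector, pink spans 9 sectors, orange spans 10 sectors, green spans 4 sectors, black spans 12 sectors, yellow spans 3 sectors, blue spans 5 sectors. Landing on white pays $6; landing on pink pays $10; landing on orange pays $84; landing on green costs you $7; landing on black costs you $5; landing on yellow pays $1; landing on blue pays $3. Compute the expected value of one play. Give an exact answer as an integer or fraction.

E[payout] = (1/44)·6 + (9/44)·10 + (10/44)·84 + (4/44)·(-7) + (12/44)·(-5) + (3/44)·1 + (5/44)·3 = 433/22

433/22 dollars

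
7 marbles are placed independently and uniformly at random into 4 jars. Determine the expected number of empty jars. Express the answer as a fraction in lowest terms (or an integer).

Let Xⱼ=1 if jar j is empty. P(Xⱼ=1) = ((4-1)/4)^7 = 2187/16384.
By linearity, E[#empty] = 4·2187/16384 = 2187/4096.

2187/4096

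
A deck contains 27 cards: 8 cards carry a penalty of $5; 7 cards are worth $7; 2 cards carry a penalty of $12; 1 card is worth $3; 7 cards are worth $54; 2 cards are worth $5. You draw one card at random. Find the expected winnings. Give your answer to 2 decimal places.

$13.93

E[payout] = (8/27)·(-5) + (7/27)·7 + (2/27)·(-12) + (1/27)·3 + (7/27)·54 + (2/27)·5 = 376/27
≈ $13.93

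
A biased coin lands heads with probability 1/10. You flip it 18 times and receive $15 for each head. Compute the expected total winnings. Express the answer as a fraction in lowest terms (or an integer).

E[#heads] = 18·1/10 = 9/5 (linearity over flips).
E[winnings] = 15·9/5 = 27.

$27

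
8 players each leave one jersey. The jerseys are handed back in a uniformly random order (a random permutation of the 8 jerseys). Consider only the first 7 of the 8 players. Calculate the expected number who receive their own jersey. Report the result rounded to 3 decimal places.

Let Xᵢ = 1 if person i gets their own jersey. For each i, P(Xᵢ=1) = 1/8.
By linearity of expectation, E[X₁+…+X_7] = 7·(1/8) = 7/8.
≈ 0.875

0.875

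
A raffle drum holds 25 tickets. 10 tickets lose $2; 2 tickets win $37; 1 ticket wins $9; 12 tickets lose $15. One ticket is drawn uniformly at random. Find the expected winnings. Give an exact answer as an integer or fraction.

E[payout] = (10/25)·(-2) + (2/25)·37 + (1/25)·9 + (12/25)·(-15) = -117/25

-117/25 dollars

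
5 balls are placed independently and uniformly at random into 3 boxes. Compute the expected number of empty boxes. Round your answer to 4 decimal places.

0.3951

Let Xⱼ=1 if box j is empty. P(Xⱼ=1) = ((3-1)/3)^5 = 32/243.
By linearity, E[#empty] = 3·32/243 = 32/81.
≈ 0.3951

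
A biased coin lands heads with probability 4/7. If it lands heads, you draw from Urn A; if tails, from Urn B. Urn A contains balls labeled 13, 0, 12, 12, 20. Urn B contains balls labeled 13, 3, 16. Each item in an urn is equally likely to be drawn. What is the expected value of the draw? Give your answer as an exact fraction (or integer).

388/35

E[X | Urn A] = (13 + 0 + 12 + 12 + 20)/5 = 57/5
E[X | Urn B] = (13 + 3 + 16)/3 = 32/3
E[X] = (4/7)·57/5 + (3/7)·32/3 = 388/35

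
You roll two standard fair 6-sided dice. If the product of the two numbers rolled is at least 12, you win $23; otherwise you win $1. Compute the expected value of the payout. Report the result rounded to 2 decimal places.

E[payout] = (19/36)·1 + (17/36)·23 = 205/18
≈ $11.39

$11.39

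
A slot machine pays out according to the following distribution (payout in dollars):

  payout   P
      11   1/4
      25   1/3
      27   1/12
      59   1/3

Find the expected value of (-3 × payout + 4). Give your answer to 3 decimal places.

-95.000

E[-3x+4] = (1/4)·(-29) + (1/3)·(-71) + (1/12)·(-77) + (1/3)·(-173)
     = -95 ≈ -95.000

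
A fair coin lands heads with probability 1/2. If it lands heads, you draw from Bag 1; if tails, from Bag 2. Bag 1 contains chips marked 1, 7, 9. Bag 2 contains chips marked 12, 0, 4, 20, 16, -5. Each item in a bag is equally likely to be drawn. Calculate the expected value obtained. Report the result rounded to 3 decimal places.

E[X | Bag 1] = (1 + 7 + 9)/3 = 17/3
E[X | Bag 2] = (12 + 0 + 4 + 20 + 16 − 5)/6 = 47/6
E[X] = (1/2)·17/3 + (1/2)·47/6 = 27/4 ≈ 6.750

6.750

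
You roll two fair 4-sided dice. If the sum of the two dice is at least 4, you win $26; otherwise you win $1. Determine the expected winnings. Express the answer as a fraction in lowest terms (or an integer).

E[payout] = (3/16)·1 + (13/16)·26 = 341/16

341/16 dollars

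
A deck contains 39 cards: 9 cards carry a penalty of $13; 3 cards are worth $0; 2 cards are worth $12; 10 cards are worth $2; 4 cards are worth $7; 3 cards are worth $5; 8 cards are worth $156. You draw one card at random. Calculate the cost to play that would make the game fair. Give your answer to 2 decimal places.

$31.23

E[payout] = (9/39)·(-13) + (3/39)·0 + (2/39)·12 + (10/39)·2 + (4/39)·7 + (3/39)·5 + (8/39)·156 = 406/13
Fair fee = E[payout] = 406/13 ≈ $31.23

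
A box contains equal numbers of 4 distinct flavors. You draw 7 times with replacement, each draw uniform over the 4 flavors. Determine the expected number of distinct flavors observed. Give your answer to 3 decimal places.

3.466

Let Xⱼ=1 if type j appears at least once. P(Xⱼ=1) = 1 − ((4−1)/4)^7 = 14197/16384.
E[#distinct] = 4·14197/16384 = 14197/4096.
≈ 3.466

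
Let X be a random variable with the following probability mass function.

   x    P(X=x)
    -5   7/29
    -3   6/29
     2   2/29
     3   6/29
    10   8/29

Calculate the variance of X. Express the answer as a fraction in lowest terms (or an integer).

E[X] = (7/29)·(-5) + (6/29)·(-3) + (2/29)·2 + (6/29)·3 + (8/29)·10 = 49/29
E[X²] = (7/29)·25 + (6/29)·9 + (2/29)·4 + (6/29)·9 + (8/29)·100 = 1091/29
Var(X) = 1091/29 − (49/29)² = 29238/841

29238/841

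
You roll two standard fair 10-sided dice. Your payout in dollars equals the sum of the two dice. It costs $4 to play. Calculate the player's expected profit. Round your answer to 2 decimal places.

Distribution of the sum of the two dice: 2 w.p. 1/100, 3 w.p. 1/50, 4 w.p. 3/100, 5 w.p. 1/25, 6 w.p. 1/20, 7 w.p. 3/50, …
E[payout] = (1/100)·2 + (1/50)·3 + (3/100)·4 + (1/25)·5 + (1/20)·6 + (3/50)·7 + (7/100)·8 + (2/25)·9 + (9/100)·10 + (1/10)·11 + (9/100)·12 + (2/25)·13 + (7/100)·14 + (3/50)·15 + (1/20)·16 + (1/25)·17 + (3/100)·18 + (1/50)·19 + (1/100)·20 = 11
Expected profit = 11 − 4 = 7 ≈ $7.00

$7.00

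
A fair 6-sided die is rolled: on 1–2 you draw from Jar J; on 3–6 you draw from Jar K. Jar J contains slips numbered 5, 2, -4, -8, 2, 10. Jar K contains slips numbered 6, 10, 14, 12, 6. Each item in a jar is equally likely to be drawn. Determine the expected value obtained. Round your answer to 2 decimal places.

6.79

E[X | Jar J] = (5 + 2 − 4 − 8 + 2 + 10)/6 = 7/6
E[X | Jar K] = (6 + 10 + 14 + 12 + 6)/5 = 48/5
E[X] = (1/3)·7/6 + (2/3)·48/5 = 611/90 ≈ 6.79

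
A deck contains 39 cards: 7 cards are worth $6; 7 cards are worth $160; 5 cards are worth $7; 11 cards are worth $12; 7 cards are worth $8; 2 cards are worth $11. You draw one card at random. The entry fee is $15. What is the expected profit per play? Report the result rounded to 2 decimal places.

E[payout] = (7/39)·6 + (7/39)·160 + (5/39)·7 + (11/39)·12 + (7/39)·8 + (2/39)·11 = 469/13
Expected profit = 469/13 − 15 = 274/13 ≈ $21.08

$21.08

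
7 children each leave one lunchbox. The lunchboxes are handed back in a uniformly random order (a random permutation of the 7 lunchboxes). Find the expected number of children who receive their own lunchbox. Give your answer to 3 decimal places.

Let Xᵢ = 1 if person i gets their own lunchbox. For each i, P(Xᵢ=1) = 1/7.
By linearity of expectation, E[X₁+…+X_7] = 7·(1/7) = 1.
≈ 1.000

1.000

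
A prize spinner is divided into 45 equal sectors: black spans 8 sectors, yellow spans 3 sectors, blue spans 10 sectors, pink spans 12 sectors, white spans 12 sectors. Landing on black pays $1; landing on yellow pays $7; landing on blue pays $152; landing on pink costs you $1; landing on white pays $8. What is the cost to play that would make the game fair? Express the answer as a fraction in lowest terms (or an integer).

E[payout] = (8/45)·1 + (3/45)·7 + (10/45)·152 + (12/45)·(-1) + (12/45)·8 = 1633/45
Fair fee = E[payout] = 1633/45

1633/45 dollars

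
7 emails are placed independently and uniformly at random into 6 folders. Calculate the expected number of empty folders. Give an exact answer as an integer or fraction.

Let Xⱼ=1 if folder j is empty. P(Xⱼ=1) = ((6-1)/6)^7 = 78125/279936.
By linearity, E[#empty] = 6·78125/279936 = 78125/46656.

78125/46656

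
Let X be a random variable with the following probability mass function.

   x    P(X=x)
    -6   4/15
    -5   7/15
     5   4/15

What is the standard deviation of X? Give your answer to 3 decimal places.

4.601

E[X] = -13/5, E[X²] = 419/15
Var(X) = E[X²] − (E[X])² = 419/15 − 169/25 = 1588/75
SD(X) = √(1588/75) ≈ 4.601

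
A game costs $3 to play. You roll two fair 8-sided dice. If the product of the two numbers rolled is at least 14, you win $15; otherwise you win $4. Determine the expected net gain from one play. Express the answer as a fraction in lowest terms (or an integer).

471/64 dollars

E[payout] = (27/64)·4 + (37/64)·15 = 663/64
Expected profit = 663/64 − 3 = 471/64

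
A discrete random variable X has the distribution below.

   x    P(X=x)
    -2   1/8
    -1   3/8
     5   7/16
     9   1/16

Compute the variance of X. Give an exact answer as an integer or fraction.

E[X] = (1/8)·(-2) + (3/8)·(-1) + (7/16)·5 + (1/16)·9 = 17/8
E[X²] = (1/8)·4 + (3/8)·1 + (7/16)·25 + (1/16)·81 = 135/8
Var(X) = 135/8 − (17/8)² = 791/64

791/64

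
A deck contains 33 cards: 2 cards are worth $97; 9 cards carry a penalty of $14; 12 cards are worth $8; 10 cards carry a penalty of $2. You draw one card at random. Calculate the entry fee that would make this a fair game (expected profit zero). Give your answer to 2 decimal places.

$4.36

E[payout] = (2/33)·97 + (9/33)·(-14) + (12/33)·8 + (10/33)·(-2) = 48/11
Fair fee = E[payout] = 48/11 ≈ $4.36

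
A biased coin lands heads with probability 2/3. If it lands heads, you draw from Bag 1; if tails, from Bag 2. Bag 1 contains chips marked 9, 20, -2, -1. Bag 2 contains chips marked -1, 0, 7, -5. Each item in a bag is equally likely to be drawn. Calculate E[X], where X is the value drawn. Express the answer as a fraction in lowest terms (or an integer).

E[X | Bag 1] = (9 + 20 − 2 − 1)/4 = 13/2
E[X | Bag 2] = (-1 + 0 + 7 − 5)/4 = 1/4
E[X] = (2/3)·13/2 + (1/3)·1/4 = 53/12

53/12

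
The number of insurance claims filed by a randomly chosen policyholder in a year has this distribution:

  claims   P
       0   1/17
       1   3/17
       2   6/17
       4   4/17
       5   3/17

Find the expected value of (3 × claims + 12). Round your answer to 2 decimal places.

E[3x+12] = (1/17)·12 + (3/17)·15 + (6/17)·18 + (4/17)·24 + (3/17)·27
     = 342/17 ≈ 20.12

20.12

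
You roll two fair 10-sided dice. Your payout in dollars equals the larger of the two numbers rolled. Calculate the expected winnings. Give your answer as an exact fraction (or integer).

Distribution of the larger of the two numbers rolled: 1 w.p. 1/100, 2 w.p. 3/100, 3 w.p. 1/20, 4 w.p. 7/100, 5 w.p. 9/100, 6 w.p. 11/100, …
E[payout] = (1/100)·1 + (3/100)·2 + (1/20)·3 + (7/100)·4 + (9/100)·5 + (11/100)·6 + (13/100)·7 + (3/20)·8 + (17/100)·9 + (19/100)·10 = 143/20

143/20 dollars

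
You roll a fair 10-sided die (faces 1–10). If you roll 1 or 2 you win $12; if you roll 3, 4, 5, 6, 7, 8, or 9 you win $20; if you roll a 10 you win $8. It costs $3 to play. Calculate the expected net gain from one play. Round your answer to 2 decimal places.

E[payout] = (1/10)·8 + (1/5)·12 + (7/10)·20 = 86/5
Expected profit = 86/5 − 3 = 71/5 ≈ $14.20

$14.20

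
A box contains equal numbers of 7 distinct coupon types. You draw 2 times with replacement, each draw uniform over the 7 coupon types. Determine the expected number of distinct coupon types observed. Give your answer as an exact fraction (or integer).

Let Xⱼ=1 if type j appears at least once. P(Xⱼ=1) = 1 − ((7−1)/7)^2 = 13/49.
E[#distinct] = 7·13/49 = 13/7.

13/7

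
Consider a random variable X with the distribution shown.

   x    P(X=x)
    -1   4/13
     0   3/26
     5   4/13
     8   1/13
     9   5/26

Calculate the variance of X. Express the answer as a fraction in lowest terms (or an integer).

E[X] = (4/13)·(-1) + (3/26)·0 + (4/13)·5 + (1/13)·8 + (5/26)·9 = 93/26
E[X²] = (4/13)·1 + (3/26)·0 + (4/13)·25 + (1/13)·64 + (5/26)·81 = 57/2
Var(X) = 57/2 − (93/26)² = 10617/676

10617/676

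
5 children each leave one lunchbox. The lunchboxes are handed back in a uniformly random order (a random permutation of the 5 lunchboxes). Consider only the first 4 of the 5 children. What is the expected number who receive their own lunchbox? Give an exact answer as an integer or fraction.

4/5

Let Xᵢ = 1 if person i gets their own lunchbox. For each i, P(Xᵢ=1) = 1/5.
By linearity of expectation, E[X₁+…+X_4] = 4·(1/5) = 4/5.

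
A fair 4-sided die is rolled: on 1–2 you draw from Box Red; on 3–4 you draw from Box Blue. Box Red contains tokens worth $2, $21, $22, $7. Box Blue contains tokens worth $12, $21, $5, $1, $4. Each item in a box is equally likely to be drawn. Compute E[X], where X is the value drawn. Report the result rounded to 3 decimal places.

E[X | Box Red] = (2 + 21 + 22 + 7)/4 = 13
E[X | Box Blue] = (12 + 21 + 5 + 1 + 4)/5 = 43/5
E[X] = (1/2)·13 + (1/2)·43/5 = 54/5 ≈ 10.800

$10.800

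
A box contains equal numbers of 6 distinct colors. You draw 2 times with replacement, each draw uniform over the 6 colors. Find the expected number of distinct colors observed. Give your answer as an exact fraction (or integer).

11/6

Let Xⱼ=1 if type j appears at least once. P(Xⱼ=1) = 1 − ((6−1)/6)^2 = 11/36.
E[#distinct] = 6·11/36 = 11/6.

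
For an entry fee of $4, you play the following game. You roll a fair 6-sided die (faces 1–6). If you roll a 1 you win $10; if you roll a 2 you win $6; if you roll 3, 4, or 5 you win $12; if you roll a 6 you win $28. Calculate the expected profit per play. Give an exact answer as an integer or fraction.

E[payout] = (1/6)·6 + (1/6)·10 + (1/2)·12 + (1/6)·28 = 40/3
Expected profit = 40/3 − 4 = 28/3

28/3 dollars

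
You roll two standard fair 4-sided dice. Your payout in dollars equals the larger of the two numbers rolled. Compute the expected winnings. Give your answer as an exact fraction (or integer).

Distribution of the larger of the two numbers rolled: 1 w.p. 1/16, 2 w.p. 3/16, 3 w.p. 5/16, 4 w.p. 7/16
E[payout] = (1/16)·1 + (3/16)·2 + (5/16)·3 + (7/16)·4 = 25/8

25/8 dollars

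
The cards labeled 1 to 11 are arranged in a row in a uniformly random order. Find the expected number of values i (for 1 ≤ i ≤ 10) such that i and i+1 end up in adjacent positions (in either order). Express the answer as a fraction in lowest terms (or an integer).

For each i ∈ {1,…,10}, let Xᵢ = 1 if i and i+1 are adjacent. P(Xᵢ=1) = 2·(11−1)!/11! = 2/11.
By linearity, E[ΣXᵢ] = (10)·(2/11) = 20/11.

20/11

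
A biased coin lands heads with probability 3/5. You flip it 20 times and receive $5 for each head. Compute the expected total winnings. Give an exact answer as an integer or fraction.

$60

E[#heads] = 20·3/5 = 12 (linearity over flips).
E[winnings] = 5·12 = 60.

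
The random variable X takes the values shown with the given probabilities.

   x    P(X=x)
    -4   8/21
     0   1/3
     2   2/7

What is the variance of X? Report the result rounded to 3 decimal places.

6.331

E[X] = (8/21)·(-4) + (1/3)·0 + (2/7)·2 = -20/21
E[X²] = (8/21)·16 + (1/3)·0 + (2/7)·4 = 152/21
Var(X) = 152/21 − (-20/21)² = 2792/441 ≈ 6.331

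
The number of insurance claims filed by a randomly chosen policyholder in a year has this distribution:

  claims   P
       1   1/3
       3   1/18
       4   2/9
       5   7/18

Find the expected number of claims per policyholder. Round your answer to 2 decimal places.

3.33

E[X] = (1/3)·1 + (1/18)·3 + (2/9)·4 + (7/18)·5
     = 10/3 ≈ 3.33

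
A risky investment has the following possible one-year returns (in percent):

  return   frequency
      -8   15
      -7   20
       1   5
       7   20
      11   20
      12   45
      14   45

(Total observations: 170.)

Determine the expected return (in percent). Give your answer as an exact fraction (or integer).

15/2

Total = 170, so P(return=-8) = 15/170, etc.
E[X] = (3/34)·(-8) + (2/17)·(-7) + (1/34)·1 + (2/17)·7 + (2/17)·11 + (9/34)·12 + (9/34)·14
     = 15/2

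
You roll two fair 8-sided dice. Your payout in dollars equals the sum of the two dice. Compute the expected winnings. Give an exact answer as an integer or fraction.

Distribution of the sum of the two dice: 2 w.p. 1/64, 3 w.p. 1/32, 4 w.p. 3/64, 5 w.p. 1/16, 6 w.p. 5/64, 7 w.p. 3/32, …
E[payout] = (1/64)·2 + (1/32)·3 + (3/64)·4 + (1/16)·5 + (5/64)·6 + (3/32)·7 + (7/64)·8 + (1/8)·9 + (7/64)·10 + (3/32)·11 + (5/64)·12 + (1/16)·13 + (3/64)·14 + (1/32)·15 + (1/64)·16 = 9

$9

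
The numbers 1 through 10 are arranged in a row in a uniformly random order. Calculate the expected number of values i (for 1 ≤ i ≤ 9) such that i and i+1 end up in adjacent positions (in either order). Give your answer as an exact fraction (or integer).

For each i ∈ {1,…,9}, let Xᵢ = 1 if i and i+1 are adjacent. P(Xᵢ=1) = 2·(10−1)!/10! = 2/10.
By linearity, E[ΣXᵢ] = (9)·(2/10) = 9/5.

9/5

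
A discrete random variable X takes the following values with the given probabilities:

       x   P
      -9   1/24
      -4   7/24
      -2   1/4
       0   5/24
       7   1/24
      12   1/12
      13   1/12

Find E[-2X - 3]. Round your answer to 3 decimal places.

E[-2x-3] = (1/24)·15 + (7/24)·5 + (1/4)·1 + (5/24)·(-3) + (1/24)·(-17) + (1/12)·(-27) + (1/12)·(-29)
     = -11/3 ≈ -3.667

-3.667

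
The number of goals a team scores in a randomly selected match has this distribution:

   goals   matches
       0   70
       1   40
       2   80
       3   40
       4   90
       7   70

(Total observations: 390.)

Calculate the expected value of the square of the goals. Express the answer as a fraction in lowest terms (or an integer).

43/3

Total = 390, so P(goals=0) = 70/390, etc.
E[X²] = (7/39)·0 + (4/39)·1 + (8/39)·4 + (4/39)·9 + (3/13)·16 + (7/39)·49
     = 43/3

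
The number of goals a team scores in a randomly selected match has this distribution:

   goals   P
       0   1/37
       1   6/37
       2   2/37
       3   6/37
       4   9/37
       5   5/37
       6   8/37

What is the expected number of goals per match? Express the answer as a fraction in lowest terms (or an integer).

137/37

E[X] = (1/37)·0 + (6/37)·1 + (2/37)·2 + (6/37)·3 + (9/37)·4 + (5/37)·5 + (8/37)·6
     = 137/37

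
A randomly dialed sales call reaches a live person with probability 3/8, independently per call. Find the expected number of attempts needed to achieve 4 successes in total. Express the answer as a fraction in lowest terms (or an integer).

By linearity (sum of 4 independent geometric waits), E[trials] = 4/p = 4/(3/8) = 32/3.

32/3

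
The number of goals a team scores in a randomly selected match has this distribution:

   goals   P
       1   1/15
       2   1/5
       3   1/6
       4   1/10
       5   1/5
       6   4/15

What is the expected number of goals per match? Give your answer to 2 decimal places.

3.97

E[X] = (1/15)·1 + (1/5)·2 + (1/6)·3 + (1/10)·4 + (1/5)·5 + (4/15)·6
     = 119/30 ≈ 3.97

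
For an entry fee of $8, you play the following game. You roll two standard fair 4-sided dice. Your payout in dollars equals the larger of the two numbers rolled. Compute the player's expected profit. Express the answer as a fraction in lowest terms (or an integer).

Distribution of the larger of the two numbers rolled: 1 w.p. 1/16, 2 w.p. 3/16, 3 w.p. 5/16, 4 w.p. 7/16
E[payout] = (1/16)·1 + (3/16)·2 + (5/16)·3 + (7/16)·4 = 25/8
Expected profit = 25/8 − 8 = -39/8

-39/8 dollars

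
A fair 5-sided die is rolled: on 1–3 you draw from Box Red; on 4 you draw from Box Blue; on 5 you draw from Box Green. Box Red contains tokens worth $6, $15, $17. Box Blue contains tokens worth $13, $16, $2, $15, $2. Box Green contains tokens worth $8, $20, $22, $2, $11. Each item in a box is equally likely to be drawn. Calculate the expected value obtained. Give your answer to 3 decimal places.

$12.040

E[X | Box Red] = (6 + 15 + 17)/3 = 38/3
E[X | Box Blue] = (13 + 16 + 2 + 15 + 2)/5 = 48/5
E[X | Box Green] = (8 + 20 + 22 + 2 + 11)/5 = 63/5
E[X] = (3/5)·38/3 + (1/5)·48/5 + (1/5)·63/5 = 301/25 ≈ 12.040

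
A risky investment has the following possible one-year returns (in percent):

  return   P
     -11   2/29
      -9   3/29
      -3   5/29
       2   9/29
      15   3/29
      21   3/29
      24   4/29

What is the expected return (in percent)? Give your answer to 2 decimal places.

5.45

E[X] = (2/29)·(-11) + (3/29)·(-9) + (5/29)·(-3) + (9/29)·2 + (3/29)·15 + (3/29)·21 + (4/29)·24
     = 158/29 ≈ 5.45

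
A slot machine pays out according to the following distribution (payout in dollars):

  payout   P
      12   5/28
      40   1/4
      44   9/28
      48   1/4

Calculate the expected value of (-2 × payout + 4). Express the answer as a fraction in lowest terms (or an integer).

-508/7

E[-2x+4] = (5/28)·(-20) + (1/4)·(-76) + (9/28)·(-84) + (1/4)·(-92)
     = -508/7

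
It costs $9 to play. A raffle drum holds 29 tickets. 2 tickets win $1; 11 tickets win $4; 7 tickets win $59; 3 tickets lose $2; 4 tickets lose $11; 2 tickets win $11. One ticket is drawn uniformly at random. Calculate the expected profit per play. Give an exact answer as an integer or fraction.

E[payout] = (2/29)·1 + (11/29)·4 + (7/29)·59 + (3/29)·(-2) + (4/29)·(-11) + (2/29)·11 = 431/29
Expected profit = 431/29 − 9 = 170/29

170/29 dollars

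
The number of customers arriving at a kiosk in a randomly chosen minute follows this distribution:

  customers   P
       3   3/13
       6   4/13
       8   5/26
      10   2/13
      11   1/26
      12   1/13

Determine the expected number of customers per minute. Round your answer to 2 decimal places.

E[X] = (3/13)·3 + (4/13)·6 + (5/26)·8 + (2/13)·10 + (1/26)·11 + (1/13)·12
     = 181/26 ≈ 6.96

6.96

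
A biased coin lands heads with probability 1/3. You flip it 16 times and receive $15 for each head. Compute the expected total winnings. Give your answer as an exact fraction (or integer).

$80

E[#heads] = 16·1/3 = 16/3 (linearity over flips).
E[winnings] = 15·16/3 = 80.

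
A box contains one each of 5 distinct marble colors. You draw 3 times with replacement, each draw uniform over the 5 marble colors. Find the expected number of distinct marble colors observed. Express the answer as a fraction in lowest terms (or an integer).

Let Xⱼ=1 if type j appears at least once. P(Xⱼ=1) = 1 − ((5−1)/5)^3 = 61/125.
E[#distinct] = 5·61/125 = 61/25.

61/25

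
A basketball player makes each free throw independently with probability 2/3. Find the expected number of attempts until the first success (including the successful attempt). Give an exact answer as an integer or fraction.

For a geometric distribution, E[trials] = 1/p = 1/(2/3) = 3/2.

3/2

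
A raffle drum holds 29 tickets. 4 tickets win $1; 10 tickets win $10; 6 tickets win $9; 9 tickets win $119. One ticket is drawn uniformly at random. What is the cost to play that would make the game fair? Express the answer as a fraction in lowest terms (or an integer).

1229/29 dollars

E[payout] = (4/29)·1 + (10/29)·10 + (6/29)·9 + (9/29)·119 = 1229/29
Fair fee = E[payout] = 1229/29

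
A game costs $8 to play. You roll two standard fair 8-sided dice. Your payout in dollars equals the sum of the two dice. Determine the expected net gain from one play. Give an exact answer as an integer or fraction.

Distribution of the sum of the two dice: 2 w.p. 1/64, 3 w.p. 1/32, 4 w.p. 3/64, 5 w.p. 1/16, 6 w.p. 5/64, 7 w.p. 3/32, …
E[payout] = (1/64)·2 + (1/32)·3 + (3/64)·4 + (1/16)·5 + (5/64)·6 + (3/32)·7 + (7/64)·8 + (1/8)·9 + (7/64)·10 + (3/32)·11 + (5/64)·12 + (1/16)·13 + (3/64)·14 + (1/32)·15 + (1/64)·16 = 9
Expected profit = 9 − 8 = 1

$1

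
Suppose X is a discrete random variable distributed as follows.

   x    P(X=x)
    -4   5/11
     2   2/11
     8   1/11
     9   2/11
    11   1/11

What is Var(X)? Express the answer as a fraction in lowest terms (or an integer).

E[X] = (5/11)·(-4) + (2/11)·2 + (1/11)·8 + (2/11)·9 + (1/11)·11 = 21/11
E[X²] = (5/11)·16 + (2/11)·4 + (1/11)·64 + (2/11)·81 + (1/11)·121 = 435/11
Var(X) = 435/11 − (21/11)² = 4344/121

4344/121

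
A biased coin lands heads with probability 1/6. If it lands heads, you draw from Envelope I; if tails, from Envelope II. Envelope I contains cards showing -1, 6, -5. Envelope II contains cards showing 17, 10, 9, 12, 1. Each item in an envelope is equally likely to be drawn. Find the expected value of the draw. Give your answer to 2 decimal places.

E[X | Envelope I] = (-1 + 6 − 5)/3 = 0
E[X | Envelope II] = (17 + 10 + 9 + 12 + 1)/5 = 49/5
E[X] = (1/6)·0 + (5/6)·49/5 = 49/6 ≈ 8.17

8.17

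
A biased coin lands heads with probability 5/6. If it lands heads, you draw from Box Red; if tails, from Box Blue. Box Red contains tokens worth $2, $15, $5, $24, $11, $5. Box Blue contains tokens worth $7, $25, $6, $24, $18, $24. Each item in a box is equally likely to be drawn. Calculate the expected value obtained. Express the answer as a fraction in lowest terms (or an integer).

23/2 dollars

E[X | Box Red] = (2 + 15 + 5 + 24 + 11 + 5)/6 = 31/3
E[X | Box Blue] = (7 + 25 + 6 + 24 + 18 + 24)/6 = 52/3
E[X] = (5/6)·31/3 + (1/6)·52/3 = 23/2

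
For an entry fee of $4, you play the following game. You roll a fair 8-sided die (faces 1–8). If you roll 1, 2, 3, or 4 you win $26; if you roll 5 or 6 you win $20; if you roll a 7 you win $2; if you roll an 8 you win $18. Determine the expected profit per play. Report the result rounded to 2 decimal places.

E[payout] = (1/8)·2 + (1/8)·18 + (1/4)·20 + (1/2)·26 = 41/2
Expected profit = 41/2 − 4 = 33/2 ≈ $16.50

$16.50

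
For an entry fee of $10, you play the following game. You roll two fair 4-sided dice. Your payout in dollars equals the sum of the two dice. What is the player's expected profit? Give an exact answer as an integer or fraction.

Distribution of the sum of the two dice: 2 w.p. 1/16, 3 w.p. 1/8, 4 w.p. 3/16, 5 w.p. 1/4, 6 w.p. 3/16, 7 w.p. 1/8, …
E[payout] = (1/16)·2 + (1/8)·3 + (3/16)·4 + (1/4)·5 + (3/16)·6 + (1/8)·7 + (1/16)·8 = 5
Expected profit = 5 − 10 = -5

-$5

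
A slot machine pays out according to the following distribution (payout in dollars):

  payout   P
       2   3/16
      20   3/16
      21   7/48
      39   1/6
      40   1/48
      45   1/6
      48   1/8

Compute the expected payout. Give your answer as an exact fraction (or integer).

E[X] = (3/16)·2 + (3/16)·20 + (7/48)·21 + (1/6)·39 + (1/48)·40 + (1/6)·45 + (1/8)·48
     = 1345/48

1345/48 dollars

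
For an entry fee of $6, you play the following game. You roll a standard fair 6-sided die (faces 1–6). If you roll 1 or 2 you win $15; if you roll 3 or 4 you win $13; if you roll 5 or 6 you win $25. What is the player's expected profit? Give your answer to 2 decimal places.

$11.67

E[payout] = (1/3)·13 + (1/3)·15 + (1/3)·25 = 53/3
Expected profit = 53/3 − 6 = 35/3 ≈ $11.67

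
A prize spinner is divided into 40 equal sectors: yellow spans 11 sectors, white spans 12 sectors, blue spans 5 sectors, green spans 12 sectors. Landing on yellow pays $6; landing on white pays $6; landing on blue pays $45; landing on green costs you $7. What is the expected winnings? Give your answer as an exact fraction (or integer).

279/40 dollars

E[payout] = (11/40)·6 + (12/40)·6 + (5/40)·45 + (12/40)·(-7) = 279/40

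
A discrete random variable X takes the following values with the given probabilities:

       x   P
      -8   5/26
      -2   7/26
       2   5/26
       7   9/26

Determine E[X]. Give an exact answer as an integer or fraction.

E[X] = (5/26)·(-8) + (7/26)·(-2) + (5/26)·2 + (9/26)·7
     = 19/26

19/26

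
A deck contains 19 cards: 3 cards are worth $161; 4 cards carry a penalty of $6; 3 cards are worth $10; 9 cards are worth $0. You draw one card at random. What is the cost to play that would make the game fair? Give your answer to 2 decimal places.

$25.74

E[payout] = (3/19)·161 + (4/19)·(-6) + (3/19)·10 + (9/19)·0 = 489/19
Fair fee = E[payout] = 489/19 ≈ $25.74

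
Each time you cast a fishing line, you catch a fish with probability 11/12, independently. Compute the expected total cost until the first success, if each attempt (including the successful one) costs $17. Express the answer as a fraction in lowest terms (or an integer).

204/11 dollars

E[#attempts] = 1/p = 12/11; E[cost] = 17·12/11 = 204/11.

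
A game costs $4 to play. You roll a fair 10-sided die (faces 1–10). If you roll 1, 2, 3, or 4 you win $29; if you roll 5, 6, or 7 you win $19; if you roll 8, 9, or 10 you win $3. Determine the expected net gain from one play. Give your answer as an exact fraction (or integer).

E[payout] = (3/10)·3 + (3/10)·19 + (2/5)·29 = 91/5
Expected profit = 91/5 − 4 = 71/5

71/5 dollars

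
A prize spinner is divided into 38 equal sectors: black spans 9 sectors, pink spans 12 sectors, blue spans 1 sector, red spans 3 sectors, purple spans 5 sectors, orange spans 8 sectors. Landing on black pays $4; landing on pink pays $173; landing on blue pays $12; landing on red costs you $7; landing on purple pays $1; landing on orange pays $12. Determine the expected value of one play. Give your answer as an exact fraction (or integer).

E[payout] = (9/38)·4 + (12/38)·173 + (1/38)·12 + (3/38)·(-7) + (5/38)·1 + (8/38)·12 = 58

$58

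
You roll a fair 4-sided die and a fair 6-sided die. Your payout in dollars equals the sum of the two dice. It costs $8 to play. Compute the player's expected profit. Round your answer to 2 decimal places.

Distribution of the sum of the two dice: 2 w.p. 1/24, 3 w.p. 1/12, 4 w.p. 1/8, 5 w.p. 1/6, 6 w.p. 1/6, 7 w.p. 1/6, …
E[payout] = (1/24)·2 + (1/12)·3 + (1/8)·4 + (1/6)·5 + (1/6)·6 + (1/6)·7 + (1/8)·8 + (1/12)·9 + (1/24)·10 = 6
Expected profit = 6 − 8 = -2 ≈ -$2.00

-$2.00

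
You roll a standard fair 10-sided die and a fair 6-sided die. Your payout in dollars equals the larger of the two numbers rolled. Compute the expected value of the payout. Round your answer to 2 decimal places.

Distribution of the larger of the two numbers rolled: 1 w.p. 1/60, 2 w.p. 1/20, 3 w.p. 1/12, 4 w.p. 7/60, 5 w.p. 3/20, 6 w.p. 11/60, …
E[payout] = (1/60)·1 + (1/20)·2 + (1/12)·3 + (7/60)·4 + (3/20)·5 + (11/60)·6 + (1/10)·7 + (1/10)·8 + (1/10)·9 + (1/10)·10 = 73/12
≈ $6.08

$6.08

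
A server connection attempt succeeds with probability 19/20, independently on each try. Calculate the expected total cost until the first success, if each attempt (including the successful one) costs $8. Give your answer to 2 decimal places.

E[#attempts] = 1/p = 20/19; E[cost] = 8·20/19 = 160/19.
≈ 8.42

$8.42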